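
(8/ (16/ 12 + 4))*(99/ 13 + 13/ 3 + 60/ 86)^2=239.90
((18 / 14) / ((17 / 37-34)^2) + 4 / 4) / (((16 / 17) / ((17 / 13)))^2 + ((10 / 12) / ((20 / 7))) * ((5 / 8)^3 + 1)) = 38328049238016 / 33723708922813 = 1.14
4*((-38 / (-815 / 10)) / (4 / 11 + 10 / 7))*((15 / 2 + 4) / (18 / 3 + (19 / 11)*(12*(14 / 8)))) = 64372 / 227385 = 0.28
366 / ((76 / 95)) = 915 / 2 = 457.50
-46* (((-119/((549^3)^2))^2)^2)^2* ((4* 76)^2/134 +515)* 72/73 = -1194447317934213333730544/171643628563437661850500821722013977416816900459817666636377380118105114976762035958340886849246594737662153119230438061029195772322499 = -0.00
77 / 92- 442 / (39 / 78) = -81251 / 92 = -883.16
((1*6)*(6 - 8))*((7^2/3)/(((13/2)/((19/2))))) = -3724/13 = -286.46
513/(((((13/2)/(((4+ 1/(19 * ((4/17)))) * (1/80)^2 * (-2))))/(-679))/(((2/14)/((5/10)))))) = 840699/41600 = 20.21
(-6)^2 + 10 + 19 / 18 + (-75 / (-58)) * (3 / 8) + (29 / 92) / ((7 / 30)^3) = 2383647281 / 32944464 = 72.35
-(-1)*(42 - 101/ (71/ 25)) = 457/ 71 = 6.44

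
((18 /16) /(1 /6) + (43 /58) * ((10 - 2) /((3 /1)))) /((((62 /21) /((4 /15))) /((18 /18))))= 0.79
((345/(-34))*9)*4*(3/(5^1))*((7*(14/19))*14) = -5112072/323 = -15826.85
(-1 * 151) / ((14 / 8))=-604 / 7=-86.29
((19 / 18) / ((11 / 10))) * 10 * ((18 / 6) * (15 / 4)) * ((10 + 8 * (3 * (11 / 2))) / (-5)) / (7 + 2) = -33725 / 99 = -340.66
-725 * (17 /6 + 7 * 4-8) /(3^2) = -99325 /54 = -1839.35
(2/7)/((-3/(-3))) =2/7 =0.29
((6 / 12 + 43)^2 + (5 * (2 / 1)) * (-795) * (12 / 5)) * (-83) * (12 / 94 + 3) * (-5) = -4194154755 / 188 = -22309333.80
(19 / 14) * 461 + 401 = 14373 / 14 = 1026.64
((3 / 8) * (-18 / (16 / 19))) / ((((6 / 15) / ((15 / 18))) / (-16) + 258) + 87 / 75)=-12825 / 414608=-0.03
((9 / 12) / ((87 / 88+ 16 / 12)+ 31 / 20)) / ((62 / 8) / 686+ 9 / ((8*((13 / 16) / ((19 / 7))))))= 35315280 / 687260837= 0.05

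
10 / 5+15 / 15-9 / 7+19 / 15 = 313 / 105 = 2.98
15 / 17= 0.88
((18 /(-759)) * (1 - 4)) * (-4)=-0.28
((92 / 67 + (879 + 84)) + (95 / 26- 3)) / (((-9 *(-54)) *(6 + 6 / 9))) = 560359 / 1881360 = 0.30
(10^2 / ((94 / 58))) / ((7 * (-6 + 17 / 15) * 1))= -43500 / 24017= -1.81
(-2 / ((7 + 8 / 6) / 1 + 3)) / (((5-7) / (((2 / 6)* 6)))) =3 / 17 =0.18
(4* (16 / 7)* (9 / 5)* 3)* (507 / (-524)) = -219024 / 4585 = -47.77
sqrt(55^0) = 1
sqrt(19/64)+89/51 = sqrt(19)/8+89/51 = 2.29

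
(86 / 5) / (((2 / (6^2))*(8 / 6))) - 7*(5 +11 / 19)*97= -337811 / 95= -3555.91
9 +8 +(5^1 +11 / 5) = 121 / 5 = 24.20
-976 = -976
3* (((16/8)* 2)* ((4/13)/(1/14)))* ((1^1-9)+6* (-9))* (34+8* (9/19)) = -29914752/247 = -121112.36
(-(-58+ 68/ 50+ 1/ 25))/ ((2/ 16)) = 2264/ 5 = 452.80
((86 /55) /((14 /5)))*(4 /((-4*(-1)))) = 43 /77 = 0.56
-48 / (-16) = 3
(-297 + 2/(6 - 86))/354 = -11881/14160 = -0.84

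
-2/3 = -0.67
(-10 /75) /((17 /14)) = -28 /255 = -0.11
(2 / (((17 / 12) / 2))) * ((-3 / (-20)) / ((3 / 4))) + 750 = 63798 / 85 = 750.56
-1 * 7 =-7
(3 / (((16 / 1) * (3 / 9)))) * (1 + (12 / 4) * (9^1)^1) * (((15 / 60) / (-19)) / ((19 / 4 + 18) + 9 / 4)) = -63 / 7600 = -0.01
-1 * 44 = -44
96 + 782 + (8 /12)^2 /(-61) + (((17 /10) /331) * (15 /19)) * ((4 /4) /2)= 12125672807 /13810644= 877.99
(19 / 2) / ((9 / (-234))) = -247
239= 239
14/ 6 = 7/ 3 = 2.33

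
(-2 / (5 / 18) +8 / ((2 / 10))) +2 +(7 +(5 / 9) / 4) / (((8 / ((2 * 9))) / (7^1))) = 11779 / 80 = 147.24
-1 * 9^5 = -59049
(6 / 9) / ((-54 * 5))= -1 / 405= -0.00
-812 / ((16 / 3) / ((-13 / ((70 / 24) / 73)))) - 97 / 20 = 990659 / 20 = 49532.95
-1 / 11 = -0.09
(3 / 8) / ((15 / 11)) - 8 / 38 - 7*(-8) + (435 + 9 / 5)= 374577 / 760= 492.86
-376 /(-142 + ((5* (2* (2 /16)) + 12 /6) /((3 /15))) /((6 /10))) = 4512 /1379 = 3.27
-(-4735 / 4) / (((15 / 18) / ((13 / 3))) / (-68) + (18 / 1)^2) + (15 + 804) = 471238183 / 572827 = 822.65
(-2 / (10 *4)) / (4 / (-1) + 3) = 1 / 20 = 0.05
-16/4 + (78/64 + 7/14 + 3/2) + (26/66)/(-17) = -0.80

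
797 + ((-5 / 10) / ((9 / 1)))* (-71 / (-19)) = 272503 / 342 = 796.79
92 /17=5.41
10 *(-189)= -1890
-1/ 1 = -1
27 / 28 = 0.96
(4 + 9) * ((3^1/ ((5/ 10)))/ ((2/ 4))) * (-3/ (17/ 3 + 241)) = -351/ 185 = -1.90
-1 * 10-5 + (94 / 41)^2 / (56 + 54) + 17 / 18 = -23311591 / 1664190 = -14.01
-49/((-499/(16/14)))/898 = 28/224051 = 0.00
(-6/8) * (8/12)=-1/2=-0.50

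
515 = 515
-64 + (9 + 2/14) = -384/7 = -54.86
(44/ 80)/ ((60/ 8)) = 0.07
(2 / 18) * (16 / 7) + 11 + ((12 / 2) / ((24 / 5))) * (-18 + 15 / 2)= -943 / 504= -1.87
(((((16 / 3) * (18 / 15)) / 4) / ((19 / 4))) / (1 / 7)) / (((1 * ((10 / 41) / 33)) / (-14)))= -2121504 / 475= -4466.32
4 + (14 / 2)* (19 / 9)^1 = 18.78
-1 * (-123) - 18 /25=3057 /25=122.28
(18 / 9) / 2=1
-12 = -12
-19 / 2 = -9.50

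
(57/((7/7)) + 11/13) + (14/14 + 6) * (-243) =-21361/13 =-1643.15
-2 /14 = -1 /7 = -0.14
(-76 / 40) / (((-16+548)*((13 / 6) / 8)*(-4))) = 3 / 910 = 0.00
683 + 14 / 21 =2051 / 3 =683.67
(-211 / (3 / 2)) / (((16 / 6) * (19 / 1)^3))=-0.01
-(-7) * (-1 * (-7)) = 49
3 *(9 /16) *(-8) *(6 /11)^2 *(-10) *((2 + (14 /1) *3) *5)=97200 /11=8836.36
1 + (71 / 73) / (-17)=1170 / 1241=0.94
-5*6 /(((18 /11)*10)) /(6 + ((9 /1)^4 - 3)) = -11 /39384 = -0.00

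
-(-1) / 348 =0.00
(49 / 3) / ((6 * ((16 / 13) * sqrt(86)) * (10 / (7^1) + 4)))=4459 * sqrt(86) / 941184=0.04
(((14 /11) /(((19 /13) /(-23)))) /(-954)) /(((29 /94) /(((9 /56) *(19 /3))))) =14053 /202884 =0.07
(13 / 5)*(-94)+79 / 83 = -101031 / 415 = -243.45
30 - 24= 6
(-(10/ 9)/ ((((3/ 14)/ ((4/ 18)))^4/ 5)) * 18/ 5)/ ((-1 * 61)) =12293120/ 32417901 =0.38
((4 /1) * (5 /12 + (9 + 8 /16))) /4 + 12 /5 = 739 /60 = 12.32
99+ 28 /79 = 7849 /79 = 99.35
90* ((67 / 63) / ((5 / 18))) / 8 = 603 / 14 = 43.07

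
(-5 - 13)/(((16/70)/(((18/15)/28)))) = -27/8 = -3.38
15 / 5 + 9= 12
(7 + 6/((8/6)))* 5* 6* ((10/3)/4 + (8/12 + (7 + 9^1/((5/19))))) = 29463/2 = 14731.50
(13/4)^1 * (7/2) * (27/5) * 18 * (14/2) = 154791/20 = 7739.55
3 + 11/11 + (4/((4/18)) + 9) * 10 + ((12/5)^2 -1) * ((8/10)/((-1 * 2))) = 34012/125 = 272.10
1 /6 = 0.17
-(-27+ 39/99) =878/33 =26.61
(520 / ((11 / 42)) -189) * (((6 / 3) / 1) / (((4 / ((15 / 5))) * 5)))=59283 / 110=538.94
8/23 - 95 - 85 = -4132/23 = -179.65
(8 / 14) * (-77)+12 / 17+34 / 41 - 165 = -144603 / 697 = -207.46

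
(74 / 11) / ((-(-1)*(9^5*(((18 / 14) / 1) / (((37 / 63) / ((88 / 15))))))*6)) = 6845 / 4629913992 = 0.00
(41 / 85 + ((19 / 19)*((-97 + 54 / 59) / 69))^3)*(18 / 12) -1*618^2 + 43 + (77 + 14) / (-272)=-381884.66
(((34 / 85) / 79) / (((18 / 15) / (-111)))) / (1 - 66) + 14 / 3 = 72001 / 15405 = 4.67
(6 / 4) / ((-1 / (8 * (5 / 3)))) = -20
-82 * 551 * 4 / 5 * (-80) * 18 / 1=52049664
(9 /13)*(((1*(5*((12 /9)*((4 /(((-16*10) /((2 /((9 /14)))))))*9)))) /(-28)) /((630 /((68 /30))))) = 17 /40950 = 0.00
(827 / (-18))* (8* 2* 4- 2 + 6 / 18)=-154649 / 54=-2863.87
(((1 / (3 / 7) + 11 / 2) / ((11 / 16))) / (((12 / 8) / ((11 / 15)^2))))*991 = 8197552 / 2025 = 4048.17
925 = 925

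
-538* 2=-1076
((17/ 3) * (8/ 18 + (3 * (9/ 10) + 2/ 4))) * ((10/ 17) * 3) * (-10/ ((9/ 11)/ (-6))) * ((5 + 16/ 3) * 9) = 2236960/ 9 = 248551.11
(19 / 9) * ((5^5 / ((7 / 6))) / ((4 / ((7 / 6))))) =59375 / 36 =1649.31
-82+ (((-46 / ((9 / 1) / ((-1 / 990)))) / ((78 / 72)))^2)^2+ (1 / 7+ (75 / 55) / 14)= -158981563091505187981 / 1944496919724108750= -81.76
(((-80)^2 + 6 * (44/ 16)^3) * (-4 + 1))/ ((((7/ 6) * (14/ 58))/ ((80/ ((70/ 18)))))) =-1429897.25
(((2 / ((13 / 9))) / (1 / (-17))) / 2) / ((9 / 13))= -17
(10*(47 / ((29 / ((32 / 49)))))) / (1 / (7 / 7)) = 15040 / 1421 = 10.58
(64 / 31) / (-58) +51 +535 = 526782 / 899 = 585.96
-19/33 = -0.58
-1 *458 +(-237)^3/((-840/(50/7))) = 22096987/196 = 112739.73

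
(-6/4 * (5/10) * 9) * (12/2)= -81/2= -40.50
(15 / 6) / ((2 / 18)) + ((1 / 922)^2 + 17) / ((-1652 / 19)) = 31323045129 / 1404338768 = 22.30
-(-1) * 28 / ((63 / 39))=52 / 3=17.33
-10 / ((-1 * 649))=10 / 649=0.02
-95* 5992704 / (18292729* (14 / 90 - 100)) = 25618809600 / 82189231397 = 0.31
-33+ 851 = 818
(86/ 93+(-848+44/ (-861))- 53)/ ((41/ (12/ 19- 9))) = 1273339469/ 6930763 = 183.72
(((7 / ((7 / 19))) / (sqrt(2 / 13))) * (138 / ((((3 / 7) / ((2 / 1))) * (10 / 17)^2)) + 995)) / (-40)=-339169 * sqrt(26) / 500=-3458.86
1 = 1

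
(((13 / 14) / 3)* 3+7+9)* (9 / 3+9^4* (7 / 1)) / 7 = 5442705 / 49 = 111075.61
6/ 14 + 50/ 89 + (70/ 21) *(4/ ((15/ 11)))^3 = 107388689/ 1261575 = 85.12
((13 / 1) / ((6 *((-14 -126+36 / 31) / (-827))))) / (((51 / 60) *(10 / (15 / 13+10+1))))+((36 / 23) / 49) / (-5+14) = 2282978029 / 123690504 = 18.46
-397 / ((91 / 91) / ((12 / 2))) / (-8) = 1191 / 4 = 297.75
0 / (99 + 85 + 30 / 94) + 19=19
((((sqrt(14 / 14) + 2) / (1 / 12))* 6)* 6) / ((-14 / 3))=-277.71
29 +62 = 91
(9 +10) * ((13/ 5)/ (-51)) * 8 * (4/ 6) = -3952/ 765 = -5.17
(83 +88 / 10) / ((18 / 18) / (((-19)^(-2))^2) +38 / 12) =2754 / 3909725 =0.00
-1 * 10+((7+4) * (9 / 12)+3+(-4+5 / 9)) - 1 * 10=-12.19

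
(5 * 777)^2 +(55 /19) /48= 13765021255 /912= 15093225.06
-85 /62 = -1.37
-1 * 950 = -950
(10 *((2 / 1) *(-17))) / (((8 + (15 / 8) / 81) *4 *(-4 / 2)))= 9180 / 1733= 5.30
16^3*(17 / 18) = 34816 / 9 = 3868.44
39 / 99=13 / 33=0.39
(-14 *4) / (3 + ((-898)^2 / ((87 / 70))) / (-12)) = 14616 / 14111287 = 0.00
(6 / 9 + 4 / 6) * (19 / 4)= 19 / 3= 6.33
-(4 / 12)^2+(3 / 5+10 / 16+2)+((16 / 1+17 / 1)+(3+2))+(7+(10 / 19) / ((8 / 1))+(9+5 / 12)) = 393959 / 6840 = 57.60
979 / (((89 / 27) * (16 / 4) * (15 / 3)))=14.85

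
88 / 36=22 / 9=2.44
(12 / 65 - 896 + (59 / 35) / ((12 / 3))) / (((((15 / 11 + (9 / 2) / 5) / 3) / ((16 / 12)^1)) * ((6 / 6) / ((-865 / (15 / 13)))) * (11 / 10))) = 5638474820 / 5229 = 1078308.44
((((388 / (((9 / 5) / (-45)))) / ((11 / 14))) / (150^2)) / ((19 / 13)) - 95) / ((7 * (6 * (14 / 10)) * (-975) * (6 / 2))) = 4485029 / 8087829750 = 0.00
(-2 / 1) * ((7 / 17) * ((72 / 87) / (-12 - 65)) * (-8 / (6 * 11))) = -64 / 59653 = -0.00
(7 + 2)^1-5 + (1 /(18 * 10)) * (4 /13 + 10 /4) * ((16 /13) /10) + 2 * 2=304273 /38025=8.00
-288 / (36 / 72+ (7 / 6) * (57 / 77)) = -1056 / 5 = -211.20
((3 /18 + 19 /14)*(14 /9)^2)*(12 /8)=448 /81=5.53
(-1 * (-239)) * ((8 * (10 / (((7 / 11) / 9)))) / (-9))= -30045.71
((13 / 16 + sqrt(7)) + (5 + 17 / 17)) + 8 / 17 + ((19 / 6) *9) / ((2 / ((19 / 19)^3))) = sqrt(7) + 5857 / 272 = 24.18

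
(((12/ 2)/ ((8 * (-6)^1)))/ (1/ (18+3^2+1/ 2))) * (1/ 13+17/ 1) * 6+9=-17847/ 52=-343.21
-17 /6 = -2.83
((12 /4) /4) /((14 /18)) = 27 /28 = 0.96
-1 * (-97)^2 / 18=-9409 / 18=-522.72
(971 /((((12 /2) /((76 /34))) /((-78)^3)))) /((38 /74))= -5683076568 /17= -334298621.65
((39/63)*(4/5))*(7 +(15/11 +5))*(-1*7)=-2548/55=-46.33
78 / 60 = 13 / 10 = 1.30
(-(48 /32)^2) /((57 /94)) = -141 /38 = -3.71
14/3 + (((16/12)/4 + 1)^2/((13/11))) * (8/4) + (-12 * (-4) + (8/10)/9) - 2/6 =3603/65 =55.43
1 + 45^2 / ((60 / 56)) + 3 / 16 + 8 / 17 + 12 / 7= 3604981 / 1904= 1893.37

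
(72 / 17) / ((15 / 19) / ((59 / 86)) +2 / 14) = 564984 / 172567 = 3.27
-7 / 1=-7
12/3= 4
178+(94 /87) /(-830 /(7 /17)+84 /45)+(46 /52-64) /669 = 3162645878541 /17777149234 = 177.91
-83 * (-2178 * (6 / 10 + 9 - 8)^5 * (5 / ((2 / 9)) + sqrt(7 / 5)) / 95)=5923602432 * sqrt(35) / 1484375 + 26656210944 / 59375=472555.64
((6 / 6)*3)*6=18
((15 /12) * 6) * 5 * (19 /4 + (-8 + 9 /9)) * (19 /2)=-12825 /16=-801.56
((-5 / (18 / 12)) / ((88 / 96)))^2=1600 / 121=13.22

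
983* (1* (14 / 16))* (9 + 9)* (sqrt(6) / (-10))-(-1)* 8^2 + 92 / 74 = 2414 / 37-61929* sqrt(6) / 40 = -3727.12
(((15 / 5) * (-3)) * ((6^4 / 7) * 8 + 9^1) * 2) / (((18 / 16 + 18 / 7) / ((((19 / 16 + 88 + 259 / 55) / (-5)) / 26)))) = 861903099 / 164450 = 5241.13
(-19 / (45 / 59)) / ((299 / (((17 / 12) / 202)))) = -19057 / 32614920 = -0.00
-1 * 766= -766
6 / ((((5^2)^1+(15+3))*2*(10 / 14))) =21 / 215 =0.10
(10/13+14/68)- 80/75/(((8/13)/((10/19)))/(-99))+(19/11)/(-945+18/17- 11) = 34225752215/374916113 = 91.29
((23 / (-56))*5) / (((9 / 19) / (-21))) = 2185 / 24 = 91.04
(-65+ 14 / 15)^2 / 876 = 923521 / 197100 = 4.69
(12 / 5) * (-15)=-36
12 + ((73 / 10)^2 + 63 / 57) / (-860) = 19504649 / 1634000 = 11.94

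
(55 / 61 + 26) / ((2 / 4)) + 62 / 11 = 39884 / 671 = 59.44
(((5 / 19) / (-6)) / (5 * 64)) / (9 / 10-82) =0.00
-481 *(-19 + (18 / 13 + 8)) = 4625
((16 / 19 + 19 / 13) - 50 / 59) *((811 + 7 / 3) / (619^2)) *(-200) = -10355848000 / 16751415759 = -0.62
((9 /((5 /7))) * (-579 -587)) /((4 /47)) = -1726263 /10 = -172626.30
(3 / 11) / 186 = 1 / 682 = 0.00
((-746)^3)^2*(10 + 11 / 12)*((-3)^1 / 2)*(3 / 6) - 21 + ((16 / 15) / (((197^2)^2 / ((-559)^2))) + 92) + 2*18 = -31881624438227067574784513039 / 22592077215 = -1411186060264492929.00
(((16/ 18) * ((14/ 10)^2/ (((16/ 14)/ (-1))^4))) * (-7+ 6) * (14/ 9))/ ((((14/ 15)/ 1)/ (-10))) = 117649/ 6912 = 17.02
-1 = -1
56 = 56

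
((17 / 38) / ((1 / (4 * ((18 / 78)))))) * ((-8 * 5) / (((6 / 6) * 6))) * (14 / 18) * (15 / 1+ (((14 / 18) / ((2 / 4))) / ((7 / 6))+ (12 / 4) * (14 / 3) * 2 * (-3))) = 966280 / 6669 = 144.89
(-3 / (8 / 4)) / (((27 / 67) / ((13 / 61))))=-871 / 1098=-0.79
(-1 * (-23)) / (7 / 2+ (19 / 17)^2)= 13294 / 2745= 4.84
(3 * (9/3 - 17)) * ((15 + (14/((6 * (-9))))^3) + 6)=-5782000/6561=-881.27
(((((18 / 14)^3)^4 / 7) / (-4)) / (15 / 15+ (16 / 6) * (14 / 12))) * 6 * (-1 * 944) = 3599282012913864 / 3584893385059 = 1004.01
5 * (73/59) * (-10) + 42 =-1172/59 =-19.86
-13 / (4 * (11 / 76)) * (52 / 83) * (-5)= 64220 / 913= 70.34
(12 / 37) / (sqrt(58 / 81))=54 * sqrt(58) / 1073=0.38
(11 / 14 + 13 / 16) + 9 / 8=305 / 112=2.72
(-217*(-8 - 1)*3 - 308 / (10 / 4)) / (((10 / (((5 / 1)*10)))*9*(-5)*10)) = -28679 / 450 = -63.73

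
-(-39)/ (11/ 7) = 273/ 11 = 24.82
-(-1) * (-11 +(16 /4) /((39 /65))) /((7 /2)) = -26 /21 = -1.24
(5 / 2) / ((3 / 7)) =5.83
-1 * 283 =-283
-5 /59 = -0.08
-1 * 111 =-111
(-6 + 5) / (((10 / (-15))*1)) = 3 / 2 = 1.50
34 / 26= 17 / 13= 1.31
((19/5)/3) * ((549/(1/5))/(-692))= -5.02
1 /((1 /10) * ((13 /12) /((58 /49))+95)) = 6960 /66757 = 0.10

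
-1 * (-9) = 9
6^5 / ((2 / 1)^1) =3888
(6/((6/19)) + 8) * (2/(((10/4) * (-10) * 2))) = -27/25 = -1.08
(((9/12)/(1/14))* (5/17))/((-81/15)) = -175/306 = -0.57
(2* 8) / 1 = 16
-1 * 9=-9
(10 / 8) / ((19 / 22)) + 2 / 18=533 / 342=1.56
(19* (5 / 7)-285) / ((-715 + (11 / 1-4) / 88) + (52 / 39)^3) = 4514400 / 11851133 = 0.38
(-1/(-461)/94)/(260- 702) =-1/19153628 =-0.00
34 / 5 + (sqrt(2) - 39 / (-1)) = sqrt(2) + 229 / 5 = 47.21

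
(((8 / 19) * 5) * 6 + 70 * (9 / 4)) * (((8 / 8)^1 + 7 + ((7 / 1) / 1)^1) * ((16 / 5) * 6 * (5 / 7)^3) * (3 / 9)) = 38790000 / 6517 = 5952.13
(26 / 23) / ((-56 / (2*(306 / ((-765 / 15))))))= 39 / 161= 0.24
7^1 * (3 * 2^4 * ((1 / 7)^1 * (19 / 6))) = 152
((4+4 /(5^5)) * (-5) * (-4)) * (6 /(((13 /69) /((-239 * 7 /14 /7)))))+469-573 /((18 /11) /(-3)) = -4776040011 /113750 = -41987.16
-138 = -138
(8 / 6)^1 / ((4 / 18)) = 6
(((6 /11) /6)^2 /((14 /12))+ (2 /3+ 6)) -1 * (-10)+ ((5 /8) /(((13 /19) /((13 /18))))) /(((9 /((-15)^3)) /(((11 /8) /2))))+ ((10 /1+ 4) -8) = -31963397 /216832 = -147.41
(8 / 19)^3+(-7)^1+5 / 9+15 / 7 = -1826533 / 432117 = -4.23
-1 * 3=-3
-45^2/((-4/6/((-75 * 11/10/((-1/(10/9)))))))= 556875/2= 278437.50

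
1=1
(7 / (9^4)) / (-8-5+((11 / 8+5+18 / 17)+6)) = 952 / 387099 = 0.00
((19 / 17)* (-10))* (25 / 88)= -2375 / 748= -3.18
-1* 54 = -54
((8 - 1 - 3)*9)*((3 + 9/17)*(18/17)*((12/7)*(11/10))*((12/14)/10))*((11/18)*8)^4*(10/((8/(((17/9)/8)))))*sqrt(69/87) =82458112*sqrt(667)/652239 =3265.05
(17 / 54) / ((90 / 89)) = 0.31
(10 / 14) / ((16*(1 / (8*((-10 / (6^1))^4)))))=3125 / 1134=2.76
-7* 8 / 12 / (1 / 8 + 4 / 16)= -12.44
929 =929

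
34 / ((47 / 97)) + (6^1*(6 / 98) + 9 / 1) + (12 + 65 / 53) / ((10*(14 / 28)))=50155778 / 610295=82.18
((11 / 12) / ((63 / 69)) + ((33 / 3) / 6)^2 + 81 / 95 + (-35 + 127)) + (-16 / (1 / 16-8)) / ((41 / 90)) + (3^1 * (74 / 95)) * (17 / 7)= 107.32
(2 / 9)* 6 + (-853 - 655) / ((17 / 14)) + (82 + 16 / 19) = -1121818 / 969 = -1157.71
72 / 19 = 3.79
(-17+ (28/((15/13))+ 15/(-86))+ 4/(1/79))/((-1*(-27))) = 416789/34830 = 11.97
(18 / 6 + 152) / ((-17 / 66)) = -10230 / 17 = -601.76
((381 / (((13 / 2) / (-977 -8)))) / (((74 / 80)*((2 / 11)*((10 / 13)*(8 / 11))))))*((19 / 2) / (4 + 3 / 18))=-1399103.05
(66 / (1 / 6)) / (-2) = -198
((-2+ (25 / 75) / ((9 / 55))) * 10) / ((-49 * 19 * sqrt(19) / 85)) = -850 * sqrt(19) / 477603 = -0.01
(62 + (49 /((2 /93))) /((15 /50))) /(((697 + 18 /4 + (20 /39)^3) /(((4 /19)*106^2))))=2148822707616 /83240557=25814.61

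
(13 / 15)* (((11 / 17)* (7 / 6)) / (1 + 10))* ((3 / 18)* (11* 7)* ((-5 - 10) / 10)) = -7007 / 6120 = -1.14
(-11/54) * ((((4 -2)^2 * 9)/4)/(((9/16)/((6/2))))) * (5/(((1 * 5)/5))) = -440/9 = -48.89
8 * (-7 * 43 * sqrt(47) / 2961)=-344 * sqrt(47) / 423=-5.58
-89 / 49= -1.82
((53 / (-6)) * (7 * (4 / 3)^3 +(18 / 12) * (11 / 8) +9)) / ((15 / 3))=-633191 / 12960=-48.86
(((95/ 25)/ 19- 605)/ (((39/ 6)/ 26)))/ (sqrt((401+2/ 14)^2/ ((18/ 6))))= -392 *sqrt(3)/ 65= -10.45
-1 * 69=-69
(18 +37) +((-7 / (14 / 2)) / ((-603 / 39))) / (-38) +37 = 702683 / 7638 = 92.00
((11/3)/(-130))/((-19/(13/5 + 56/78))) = 7117/1444950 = 0.00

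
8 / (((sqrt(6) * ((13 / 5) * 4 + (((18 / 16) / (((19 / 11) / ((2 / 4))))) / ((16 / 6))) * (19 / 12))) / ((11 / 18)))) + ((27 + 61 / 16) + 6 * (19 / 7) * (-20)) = -33029 / 112 + 56320 * sqrt(6) / 732213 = -294.71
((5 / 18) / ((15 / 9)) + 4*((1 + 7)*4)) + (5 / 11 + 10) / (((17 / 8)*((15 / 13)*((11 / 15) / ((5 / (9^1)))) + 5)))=7666409 / 59466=128.92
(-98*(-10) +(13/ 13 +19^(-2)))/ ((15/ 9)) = 1062426/ 1805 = 588.60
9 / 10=0.90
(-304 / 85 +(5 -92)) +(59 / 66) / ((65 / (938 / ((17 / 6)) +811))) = -496387 / 6630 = -74.87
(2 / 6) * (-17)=-17 / 3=-5.67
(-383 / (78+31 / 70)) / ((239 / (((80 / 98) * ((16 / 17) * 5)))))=-12256000 / 156169531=-0.08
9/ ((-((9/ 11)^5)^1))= -161051/ 6561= -24.55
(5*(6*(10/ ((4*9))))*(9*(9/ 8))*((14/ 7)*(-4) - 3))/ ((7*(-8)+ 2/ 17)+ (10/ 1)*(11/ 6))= 24.72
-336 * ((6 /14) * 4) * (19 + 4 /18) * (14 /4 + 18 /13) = -703072 /13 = -54082.46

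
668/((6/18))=2004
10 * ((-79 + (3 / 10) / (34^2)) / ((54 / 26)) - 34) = -22484161 / 31212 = -720.37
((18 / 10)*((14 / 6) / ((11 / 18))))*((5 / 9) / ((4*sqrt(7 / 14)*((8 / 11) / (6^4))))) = 1701*sqrt(2) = 2405.58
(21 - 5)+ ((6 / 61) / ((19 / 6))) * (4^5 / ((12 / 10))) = 49264 / 1159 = 42.51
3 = 3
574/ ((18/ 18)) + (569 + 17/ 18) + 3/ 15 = 1144.14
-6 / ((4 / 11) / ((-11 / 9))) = 121 / 6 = 20.17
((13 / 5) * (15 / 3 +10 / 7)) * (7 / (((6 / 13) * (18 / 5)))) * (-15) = -4225 / 4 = -1056.25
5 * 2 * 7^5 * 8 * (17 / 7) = 3265360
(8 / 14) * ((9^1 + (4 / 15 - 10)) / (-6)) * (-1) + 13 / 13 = 293 / 315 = 0.93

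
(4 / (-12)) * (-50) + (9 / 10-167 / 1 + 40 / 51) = -75811 / 510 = -148.65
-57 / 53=-1.08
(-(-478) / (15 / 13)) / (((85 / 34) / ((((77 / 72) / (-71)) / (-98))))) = 34177 / 1341900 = 0.03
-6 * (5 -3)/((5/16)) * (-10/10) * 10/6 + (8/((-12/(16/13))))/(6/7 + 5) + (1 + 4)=110107/1599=68.86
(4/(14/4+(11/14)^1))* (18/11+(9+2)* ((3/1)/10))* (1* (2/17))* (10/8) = 1267/1870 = 0.68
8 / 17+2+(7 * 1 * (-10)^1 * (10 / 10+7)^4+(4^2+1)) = -4873909 / 17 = -286700.53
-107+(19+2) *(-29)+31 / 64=-45793 / 64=-715.52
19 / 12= 1.58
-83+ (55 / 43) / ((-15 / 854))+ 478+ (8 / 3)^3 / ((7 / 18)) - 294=23159 / 301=76.94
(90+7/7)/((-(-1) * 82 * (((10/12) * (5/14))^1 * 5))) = 3822/5125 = 0.75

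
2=2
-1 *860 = -860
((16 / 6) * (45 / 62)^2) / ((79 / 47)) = 63450 / 75919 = 0.84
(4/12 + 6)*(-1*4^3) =-1216/3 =-405.33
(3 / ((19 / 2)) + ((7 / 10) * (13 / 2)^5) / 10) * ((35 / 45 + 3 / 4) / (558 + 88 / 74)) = 20106275783 / 9057254400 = 2.22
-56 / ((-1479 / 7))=392 / 1479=0.27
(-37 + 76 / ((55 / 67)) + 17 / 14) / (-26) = -43733 / 20020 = -2.18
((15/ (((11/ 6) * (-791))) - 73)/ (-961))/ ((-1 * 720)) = -635263/ 6020395920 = -0.00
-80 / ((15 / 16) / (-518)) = 132608 / 3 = 44202.67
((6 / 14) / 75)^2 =1 / 30625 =0.00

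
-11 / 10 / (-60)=11 / 600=0.02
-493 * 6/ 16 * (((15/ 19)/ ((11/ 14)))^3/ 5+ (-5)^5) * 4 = 2310787.47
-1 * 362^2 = -131044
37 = 37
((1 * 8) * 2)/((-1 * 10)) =-8/5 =-1.60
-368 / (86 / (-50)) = 9200 / 43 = 213.95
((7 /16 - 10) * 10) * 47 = -35955 /8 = -4494.38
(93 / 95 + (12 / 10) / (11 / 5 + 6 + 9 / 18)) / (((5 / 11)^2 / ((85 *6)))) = 37976334 / 13775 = 2756.90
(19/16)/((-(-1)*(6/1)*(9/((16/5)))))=19/270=0.07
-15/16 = -0.94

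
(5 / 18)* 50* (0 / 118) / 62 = 0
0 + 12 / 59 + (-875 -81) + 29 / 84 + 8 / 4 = -4725305 / 4956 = -953.45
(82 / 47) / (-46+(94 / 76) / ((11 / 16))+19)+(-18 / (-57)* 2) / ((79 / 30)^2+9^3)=-212999271902 / 3115275191971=-0.07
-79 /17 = -4.65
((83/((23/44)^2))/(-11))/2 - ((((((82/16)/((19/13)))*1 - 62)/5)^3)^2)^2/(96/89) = -11488226821818666971915233301066414402637129065784761/1885775601438760342476816384000000000000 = -6092043408056.44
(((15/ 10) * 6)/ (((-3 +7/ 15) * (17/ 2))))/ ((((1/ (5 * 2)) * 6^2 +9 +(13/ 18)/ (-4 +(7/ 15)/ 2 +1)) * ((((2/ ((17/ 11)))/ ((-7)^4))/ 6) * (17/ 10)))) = -6053221125/ 27290593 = -221.81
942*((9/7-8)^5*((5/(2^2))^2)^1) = -2700537457425/134456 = -20084915.94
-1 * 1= -1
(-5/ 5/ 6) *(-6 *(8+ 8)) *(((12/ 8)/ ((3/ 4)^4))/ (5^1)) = 2048/ 135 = 15.17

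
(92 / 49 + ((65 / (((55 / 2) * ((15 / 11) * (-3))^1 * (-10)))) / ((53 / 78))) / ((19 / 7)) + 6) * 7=55.36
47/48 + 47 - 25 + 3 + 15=1967/48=40.98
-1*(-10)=10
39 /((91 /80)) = 240 /7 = 34.29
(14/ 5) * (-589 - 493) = -15148/ 5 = -3029.60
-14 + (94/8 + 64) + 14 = 303/4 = 75.75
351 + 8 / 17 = 5975 / 17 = 351.47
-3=-3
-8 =-8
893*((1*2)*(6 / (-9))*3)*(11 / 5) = -39292 / 5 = -7858.40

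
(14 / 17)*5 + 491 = 8417 / 17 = 495.12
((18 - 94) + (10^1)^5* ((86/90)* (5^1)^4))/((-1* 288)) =-134374829/648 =-207368.56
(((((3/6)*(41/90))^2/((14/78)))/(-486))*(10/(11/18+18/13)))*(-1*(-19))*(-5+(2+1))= 5397691/47662020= 0.11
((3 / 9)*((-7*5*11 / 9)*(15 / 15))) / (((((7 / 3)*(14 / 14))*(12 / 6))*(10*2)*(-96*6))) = 11 / 41472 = 0.00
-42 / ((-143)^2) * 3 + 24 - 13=224813 / 20449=10.99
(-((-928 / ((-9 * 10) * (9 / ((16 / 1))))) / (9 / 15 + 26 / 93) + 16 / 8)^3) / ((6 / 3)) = -8023432882283500 / 1346670096507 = -5957.98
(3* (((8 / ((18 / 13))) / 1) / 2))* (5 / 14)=3.10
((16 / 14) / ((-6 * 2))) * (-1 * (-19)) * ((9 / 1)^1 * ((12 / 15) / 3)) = -152 / 35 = -4.34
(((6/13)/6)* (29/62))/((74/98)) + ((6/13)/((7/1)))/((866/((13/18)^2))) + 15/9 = 8367917977/4881086028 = 1.71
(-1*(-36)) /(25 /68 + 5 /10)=2448 /59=41.49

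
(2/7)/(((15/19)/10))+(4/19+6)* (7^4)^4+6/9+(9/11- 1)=301954407155400690/1463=206393989853315.58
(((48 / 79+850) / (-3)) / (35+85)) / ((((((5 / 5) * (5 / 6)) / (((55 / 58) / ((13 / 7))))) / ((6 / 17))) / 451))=-1166792473 / 5063110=-230.45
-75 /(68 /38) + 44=71 /34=2.09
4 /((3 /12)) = 16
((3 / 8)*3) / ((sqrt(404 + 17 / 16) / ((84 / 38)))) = 0.12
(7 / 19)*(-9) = -63 / 19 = -3.32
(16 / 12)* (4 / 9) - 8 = -200 / 27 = -7.41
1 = 1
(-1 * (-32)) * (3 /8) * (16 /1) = 192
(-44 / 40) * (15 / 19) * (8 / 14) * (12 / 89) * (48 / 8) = -0.40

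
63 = 63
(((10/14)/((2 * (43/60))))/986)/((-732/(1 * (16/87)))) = -100/787521651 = -0.00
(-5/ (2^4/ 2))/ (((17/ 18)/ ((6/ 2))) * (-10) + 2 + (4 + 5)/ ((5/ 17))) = -0.02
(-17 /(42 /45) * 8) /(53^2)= -1020 /19663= -0.05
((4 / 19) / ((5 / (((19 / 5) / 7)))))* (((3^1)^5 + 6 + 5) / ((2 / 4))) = 2032 / 175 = 11.61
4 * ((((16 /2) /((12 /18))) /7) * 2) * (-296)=-28416 /7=-4059.43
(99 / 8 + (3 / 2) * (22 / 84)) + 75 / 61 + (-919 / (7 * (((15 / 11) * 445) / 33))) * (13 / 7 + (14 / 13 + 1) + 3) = -24559943547 / 691654600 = -35.51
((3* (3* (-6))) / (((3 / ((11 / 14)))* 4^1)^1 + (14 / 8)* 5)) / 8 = -297 / 1057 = -0.28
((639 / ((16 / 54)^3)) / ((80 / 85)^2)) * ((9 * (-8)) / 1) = -32713913637 / 16384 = -1996698.83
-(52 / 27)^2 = -3.71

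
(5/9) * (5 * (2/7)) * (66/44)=25/21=1.19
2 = 2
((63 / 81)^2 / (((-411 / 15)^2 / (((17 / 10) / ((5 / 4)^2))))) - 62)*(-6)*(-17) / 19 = -16023619484 / 48142485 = -332.84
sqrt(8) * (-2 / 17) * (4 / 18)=-8 * sqrt(2) / 153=-0.07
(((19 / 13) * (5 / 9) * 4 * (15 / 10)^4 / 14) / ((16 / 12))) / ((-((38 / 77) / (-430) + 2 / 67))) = -406437075 / 13244192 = -30.69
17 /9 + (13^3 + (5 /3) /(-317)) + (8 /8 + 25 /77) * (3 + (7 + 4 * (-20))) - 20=65469845 /31383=2086.16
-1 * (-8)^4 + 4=-4092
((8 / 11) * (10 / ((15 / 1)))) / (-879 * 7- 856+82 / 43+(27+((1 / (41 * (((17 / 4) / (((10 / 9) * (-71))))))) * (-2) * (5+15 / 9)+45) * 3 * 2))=-719304 / 9901123001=-0.00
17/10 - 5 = -33/10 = -3.30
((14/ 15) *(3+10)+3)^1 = 227/ 15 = 15.13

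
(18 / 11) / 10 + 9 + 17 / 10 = 239 / 22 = 10.86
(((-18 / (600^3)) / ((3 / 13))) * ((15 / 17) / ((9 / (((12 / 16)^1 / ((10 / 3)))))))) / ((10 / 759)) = -0.00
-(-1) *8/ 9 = 8/ 9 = 0.89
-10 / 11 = -0.91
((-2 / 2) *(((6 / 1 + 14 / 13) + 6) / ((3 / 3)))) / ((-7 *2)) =85 / 91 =0.93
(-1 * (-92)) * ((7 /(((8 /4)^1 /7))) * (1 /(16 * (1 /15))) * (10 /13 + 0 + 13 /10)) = 909489 /208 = 4372.54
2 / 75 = 0.03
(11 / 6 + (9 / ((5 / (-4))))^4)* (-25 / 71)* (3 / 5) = -10084571 / 17750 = -568.14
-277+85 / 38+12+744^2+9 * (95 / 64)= 672796501 / 1216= 553286.60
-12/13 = -0.92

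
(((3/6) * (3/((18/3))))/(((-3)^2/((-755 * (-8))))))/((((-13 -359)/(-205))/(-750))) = -19346875/279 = -69343.64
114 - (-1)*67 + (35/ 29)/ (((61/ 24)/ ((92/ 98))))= 2246843/ 12383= 181.45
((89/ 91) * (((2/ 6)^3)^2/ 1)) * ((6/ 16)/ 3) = 89/ 530712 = 0.00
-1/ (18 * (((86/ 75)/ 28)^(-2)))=-1849/ 19845000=-0.00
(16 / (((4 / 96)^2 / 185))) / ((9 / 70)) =13260800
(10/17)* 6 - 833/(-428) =39841/7276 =5.48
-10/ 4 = -5/ 2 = -2.50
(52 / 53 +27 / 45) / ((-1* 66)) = -419 / 17490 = -0.02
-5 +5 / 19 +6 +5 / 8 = 287 / 152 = 1.89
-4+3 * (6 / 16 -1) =-47 / 8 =-5.88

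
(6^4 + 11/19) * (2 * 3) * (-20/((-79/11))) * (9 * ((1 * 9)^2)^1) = 23705767800/1501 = 15793316.32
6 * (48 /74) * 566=81504 /37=2202.81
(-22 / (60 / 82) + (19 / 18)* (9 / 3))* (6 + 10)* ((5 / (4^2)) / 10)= -269 / 20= -13.45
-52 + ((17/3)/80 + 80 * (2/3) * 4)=38737/240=161.40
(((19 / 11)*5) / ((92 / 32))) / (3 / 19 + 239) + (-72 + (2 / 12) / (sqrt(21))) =-10344883 / 143704 + sqrt(21) / 126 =-71.95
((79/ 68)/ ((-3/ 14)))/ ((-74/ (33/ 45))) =6083/ 113220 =0.05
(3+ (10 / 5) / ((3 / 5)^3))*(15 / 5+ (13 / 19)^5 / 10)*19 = 24710561053 / 35186670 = 702.27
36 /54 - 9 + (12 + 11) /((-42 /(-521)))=11633 /42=276.98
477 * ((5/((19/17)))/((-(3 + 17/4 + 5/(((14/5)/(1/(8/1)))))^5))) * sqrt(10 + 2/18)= -0.29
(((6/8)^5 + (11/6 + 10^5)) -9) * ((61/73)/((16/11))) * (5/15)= 206116916423/10764288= 19148.22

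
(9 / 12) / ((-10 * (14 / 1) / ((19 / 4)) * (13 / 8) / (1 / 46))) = -57 / 167440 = -0.00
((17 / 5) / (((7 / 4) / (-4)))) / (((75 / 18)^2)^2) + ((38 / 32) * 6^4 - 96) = 19728163113 / 13671875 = 1442.97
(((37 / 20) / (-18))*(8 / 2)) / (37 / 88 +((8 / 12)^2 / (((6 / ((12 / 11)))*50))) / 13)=-105820 / 108257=-0.98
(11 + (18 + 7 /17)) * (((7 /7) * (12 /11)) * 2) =12000 /187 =64.17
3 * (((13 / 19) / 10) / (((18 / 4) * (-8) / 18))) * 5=-39 / 76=-0.51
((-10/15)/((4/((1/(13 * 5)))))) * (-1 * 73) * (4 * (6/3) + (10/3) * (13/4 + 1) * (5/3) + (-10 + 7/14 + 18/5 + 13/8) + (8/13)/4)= 5.15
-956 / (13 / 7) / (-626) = 0.82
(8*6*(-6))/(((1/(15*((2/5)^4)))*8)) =-13.82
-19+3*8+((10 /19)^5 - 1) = 10004396 /2476099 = 4.04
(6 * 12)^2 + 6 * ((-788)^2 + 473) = 3733686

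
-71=-71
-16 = -16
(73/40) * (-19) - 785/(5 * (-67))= -32.33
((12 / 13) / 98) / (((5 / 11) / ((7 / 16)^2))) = 33 / 8320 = 0.00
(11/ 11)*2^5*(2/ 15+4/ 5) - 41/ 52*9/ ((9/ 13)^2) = 2711/ 180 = 15.06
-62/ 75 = -0.83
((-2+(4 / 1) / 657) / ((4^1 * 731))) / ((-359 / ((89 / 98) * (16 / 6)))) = 116590 / 25345130391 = 0.00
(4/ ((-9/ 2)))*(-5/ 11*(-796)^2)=25344640/ 99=256006.46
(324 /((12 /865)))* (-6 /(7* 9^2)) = -247.14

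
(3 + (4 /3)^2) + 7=106 /9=11.78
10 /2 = 5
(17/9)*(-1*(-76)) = 1292/9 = 143.56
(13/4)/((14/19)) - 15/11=1877/616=3.05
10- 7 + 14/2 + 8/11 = 118/11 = 10.73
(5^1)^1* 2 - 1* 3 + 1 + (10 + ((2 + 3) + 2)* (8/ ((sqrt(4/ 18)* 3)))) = 18 + 28* sqrt(2) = 57.60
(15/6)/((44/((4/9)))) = 5/198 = 0.03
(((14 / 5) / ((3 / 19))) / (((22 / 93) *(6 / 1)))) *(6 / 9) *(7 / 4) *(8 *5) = 57722 / 99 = 583.05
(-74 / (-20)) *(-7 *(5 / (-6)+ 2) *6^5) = -1174824 / 5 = -234964.80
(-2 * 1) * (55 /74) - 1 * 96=-3607 /37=-97.49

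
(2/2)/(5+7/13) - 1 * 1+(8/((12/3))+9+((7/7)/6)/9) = 2203/216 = 10.20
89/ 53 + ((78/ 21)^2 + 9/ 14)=83717/ 5194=16.12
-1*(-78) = 78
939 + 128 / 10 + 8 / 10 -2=4753 / 5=950.60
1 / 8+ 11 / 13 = 101 / 104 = 0.97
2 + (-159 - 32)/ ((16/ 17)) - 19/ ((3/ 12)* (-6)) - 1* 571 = -36445/ 48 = -759.27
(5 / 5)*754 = 754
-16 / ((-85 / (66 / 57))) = 352 / 1615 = 0.22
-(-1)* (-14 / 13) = -14 / 13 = -1.08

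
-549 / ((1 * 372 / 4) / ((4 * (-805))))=589260 / 31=19008.39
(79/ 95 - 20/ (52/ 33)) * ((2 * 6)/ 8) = -21972/ 1235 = -17.79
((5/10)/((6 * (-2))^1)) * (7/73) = -7/1752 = -0.00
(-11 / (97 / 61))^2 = 450241 / 9409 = 47.85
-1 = -1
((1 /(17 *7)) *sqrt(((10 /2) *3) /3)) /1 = sqrt(5) /119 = 0.02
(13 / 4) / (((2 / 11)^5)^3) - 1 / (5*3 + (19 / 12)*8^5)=8454787890130801971643 / 20406992896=414308366412.38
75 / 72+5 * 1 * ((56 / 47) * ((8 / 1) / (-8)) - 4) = -28105 / 1128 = -24.92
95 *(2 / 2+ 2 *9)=1805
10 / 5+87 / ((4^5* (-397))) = 812969 / 406528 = 2.00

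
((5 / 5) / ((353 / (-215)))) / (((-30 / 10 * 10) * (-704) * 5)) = -43 / 7455360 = -0.00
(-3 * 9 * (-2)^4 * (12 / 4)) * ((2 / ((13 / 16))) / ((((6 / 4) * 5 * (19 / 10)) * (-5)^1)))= 55296 / 1235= 44.77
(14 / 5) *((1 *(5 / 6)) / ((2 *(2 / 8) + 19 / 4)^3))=64 / 3969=0.02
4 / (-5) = -4 / 5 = -0.80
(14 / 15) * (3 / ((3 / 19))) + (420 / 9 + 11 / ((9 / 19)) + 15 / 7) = 28276 / 315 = 89.77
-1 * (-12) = 12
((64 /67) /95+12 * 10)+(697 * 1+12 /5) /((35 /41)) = 209254161 /222775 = 939.31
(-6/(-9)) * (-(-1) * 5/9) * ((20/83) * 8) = 1600/2241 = 0.71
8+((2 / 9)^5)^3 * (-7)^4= 1647129135433160 / 205891132094649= 8.00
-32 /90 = -16 /45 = -0.36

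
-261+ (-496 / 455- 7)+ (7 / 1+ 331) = 68.91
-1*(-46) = 46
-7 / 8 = -0.88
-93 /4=-23.25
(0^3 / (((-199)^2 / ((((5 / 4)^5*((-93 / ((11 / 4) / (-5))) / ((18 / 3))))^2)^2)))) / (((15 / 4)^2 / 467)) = 0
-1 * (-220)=220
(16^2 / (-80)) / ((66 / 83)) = -664 / 165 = -4.02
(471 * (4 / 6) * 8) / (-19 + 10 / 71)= -178352 / 1339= -133.20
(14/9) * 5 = 70/9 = 7.78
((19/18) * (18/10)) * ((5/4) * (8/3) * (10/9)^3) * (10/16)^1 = 11875/2187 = 5.43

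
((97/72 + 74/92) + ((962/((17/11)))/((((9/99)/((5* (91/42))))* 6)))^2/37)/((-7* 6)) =-17792785389913/180904752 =-98354.44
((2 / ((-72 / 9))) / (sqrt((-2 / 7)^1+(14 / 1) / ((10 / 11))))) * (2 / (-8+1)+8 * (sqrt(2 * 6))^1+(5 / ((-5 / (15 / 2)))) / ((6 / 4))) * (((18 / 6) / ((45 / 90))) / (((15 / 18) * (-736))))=-333 * sqrt(35) / 592480+9 * sqrt(105) / 5290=0.01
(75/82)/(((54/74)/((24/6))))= 1850/369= 5.01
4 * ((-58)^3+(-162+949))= -777300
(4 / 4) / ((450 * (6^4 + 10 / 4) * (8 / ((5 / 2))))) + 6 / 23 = 11219063 / 43006320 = 0.26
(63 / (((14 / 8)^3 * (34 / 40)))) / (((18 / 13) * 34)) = 4160 / 14161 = 0.29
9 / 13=0.69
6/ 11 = 0.55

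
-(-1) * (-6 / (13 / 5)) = -2.31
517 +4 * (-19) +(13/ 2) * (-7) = 791/ 2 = 395.50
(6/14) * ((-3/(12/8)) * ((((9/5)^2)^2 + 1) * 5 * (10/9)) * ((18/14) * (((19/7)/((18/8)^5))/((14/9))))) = -279621632/131274675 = -2.13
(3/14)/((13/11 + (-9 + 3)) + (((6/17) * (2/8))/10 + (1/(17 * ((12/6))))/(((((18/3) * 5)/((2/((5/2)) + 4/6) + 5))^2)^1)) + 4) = -6682500/25197221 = -0.27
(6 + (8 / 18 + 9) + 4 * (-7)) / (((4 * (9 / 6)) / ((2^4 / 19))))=-904 / 513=-1.76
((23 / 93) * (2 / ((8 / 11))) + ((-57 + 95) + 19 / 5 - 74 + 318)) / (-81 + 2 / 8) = -532853 / 150195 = -3.55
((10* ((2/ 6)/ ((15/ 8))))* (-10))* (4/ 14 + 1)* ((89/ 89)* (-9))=205.71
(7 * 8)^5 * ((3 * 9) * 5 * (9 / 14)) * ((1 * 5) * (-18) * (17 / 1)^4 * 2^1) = -718549295475916800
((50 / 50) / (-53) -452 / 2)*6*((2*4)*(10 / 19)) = -5749920 / 1007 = -5709.95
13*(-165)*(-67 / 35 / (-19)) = -28743 / 133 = -216.11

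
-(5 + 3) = -8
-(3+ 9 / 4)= -21 / 4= -5.25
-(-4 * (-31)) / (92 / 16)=-496 / 23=-21.57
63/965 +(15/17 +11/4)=242639/65620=3.70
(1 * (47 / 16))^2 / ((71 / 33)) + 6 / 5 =473541 / 90880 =5.21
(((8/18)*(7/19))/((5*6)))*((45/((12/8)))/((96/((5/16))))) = 35/65664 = 0.00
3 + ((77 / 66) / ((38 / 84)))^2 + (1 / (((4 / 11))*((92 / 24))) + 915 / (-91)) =473617 / 1511146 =0.31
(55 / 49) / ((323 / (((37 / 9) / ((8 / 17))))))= 2035 / 67032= 0.03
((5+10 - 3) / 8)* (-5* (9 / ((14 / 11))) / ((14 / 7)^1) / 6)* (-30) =7425 / 56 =132.59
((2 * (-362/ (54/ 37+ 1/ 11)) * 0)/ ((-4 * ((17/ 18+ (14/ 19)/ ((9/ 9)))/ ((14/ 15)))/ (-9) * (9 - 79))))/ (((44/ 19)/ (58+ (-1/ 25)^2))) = 0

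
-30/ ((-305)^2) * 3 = -18/ 18605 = -0.00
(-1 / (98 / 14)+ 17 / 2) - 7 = 19 / 14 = 1.36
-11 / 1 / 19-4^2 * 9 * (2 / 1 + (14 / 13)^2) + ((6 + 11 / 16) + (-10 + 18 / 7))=-164109409 / 359632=-456.33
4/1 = 4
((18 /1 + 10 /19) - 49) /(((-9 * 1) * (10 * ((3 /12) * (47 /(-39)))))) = -5018 /4465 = -1.12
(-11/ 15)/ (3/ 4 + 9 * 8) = -44/ 4365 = -0.01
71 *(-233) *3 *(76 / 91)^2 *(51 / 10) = -7309756152 / 41405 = -176542.84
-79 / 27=-2.93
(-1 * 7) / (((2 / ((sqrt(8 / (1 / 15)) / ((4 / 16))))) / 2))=-306.72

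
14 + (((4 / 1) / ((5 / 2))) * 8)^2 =4446 / 25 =177.84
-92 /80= -23 /20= -1.15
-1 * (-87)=87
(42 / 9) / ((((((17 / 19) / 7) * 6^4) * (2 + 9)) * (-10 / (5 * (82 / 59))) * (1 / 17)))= -38171 / 1261656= -0.03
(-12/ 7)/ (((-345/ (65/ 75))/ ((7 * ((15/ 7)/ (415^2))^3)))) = 468/ 8060101892212628125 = 0.00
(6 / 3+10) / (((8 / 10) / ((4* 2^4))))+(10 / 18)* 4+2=8678 / 9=964.22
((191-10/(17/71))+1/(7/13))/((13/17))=17980/91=197.58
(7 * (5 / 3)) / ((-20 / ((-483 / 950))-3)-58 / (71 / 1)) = 400085 / 1218107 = 0.33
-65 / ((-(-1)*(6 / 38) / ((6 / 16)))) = -1235 / 8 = -154.38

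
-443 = -443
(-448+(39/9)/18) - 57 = -27257/54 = -504.76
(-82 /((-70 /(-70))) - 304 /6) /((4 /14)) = -1393 /3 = -464.33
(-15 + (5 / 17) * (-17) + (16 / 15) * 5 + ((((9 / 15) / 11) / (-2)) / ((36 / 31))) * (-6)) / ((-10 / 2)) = 9587 / 3300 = 2.91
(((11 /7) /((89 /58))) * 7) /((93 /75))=15950 /2759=5.78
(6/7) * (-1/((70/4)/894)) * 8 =-85824/245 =-350.30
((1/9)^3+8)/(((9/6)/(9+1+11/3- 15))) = -46664/6561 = -7.11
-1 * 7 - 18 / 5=-53 / 5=-10.60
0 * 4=0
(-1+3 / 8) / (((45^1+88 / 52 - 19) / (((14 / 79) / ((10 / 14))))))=-637 / 113760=-0.01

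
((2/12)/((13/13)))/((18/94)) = 47/54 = 0.87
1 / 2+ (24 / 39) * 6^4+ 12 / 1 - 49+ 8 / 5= 99143 / 130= 762.64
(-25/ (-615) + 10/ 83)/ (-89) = -0.00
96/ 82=48/ 41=1.17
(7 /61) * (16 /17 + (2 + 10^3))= 119350 /1037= 115.09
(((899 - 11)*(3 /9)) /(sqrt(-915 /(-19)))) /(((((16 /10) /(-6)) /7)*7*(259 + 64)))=-74*sqrt(17385) /19703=-0.50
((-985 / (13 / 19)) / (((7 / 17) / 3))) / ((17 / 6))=-336870 / 91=-3701.87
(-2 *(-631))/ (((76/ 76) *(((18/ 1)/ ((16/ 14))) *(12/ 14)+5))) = 2524/ 37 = 68.22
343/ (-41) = -343/ 41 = -8.37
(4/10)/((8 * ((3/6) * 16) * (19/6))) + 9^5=89754483/1520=59049.00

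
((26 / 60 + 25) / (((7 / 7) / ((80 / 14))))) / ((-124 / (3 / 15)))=-109 / 465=-0.23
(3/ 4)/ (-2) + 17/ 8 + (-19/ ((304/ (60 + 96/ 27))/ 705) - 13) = -8435/ 3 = -2811.67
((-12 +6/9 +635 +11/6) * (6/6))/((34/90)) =56295/34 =1655.74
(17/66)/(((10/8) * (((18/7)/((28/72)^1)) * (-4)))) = -833/106920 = -0.01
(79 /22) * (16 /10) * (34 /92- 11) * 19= -1467978 /1265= -1160.46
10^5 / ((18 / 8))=400000 / 9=44444.44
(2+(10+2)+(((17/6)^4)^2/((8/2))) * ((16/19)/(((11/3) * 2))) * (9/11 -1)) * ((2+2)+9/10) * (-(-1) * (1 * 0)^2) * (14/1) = 0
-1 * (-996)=996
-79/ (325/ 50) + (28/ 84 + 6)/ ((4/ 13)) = 1315/ 156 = 8.43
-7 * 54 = -378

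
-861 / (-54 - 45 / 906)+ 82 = 532836 / 5441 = 97.93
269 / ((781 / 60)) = 16140 / 781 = 20.67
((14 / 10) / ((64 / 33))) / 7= 33 / 320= 0.10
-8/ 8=-1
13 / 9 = 1.44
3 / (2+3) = 3 / 5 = 0.60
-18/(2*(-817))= 0.01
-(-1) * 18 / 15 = 6 / 5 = 1.20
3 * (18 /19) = 54 /19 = 2.84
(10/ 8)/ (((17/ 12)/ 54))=810/ 17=47.65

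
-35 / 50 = -7 / 10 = -0.70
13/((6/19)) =247/6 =41.17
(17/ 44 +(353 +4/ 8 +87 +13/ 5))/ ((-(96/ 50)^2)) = -12195875/ 101376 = -120.30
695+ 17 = 712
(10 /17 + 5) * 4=22.35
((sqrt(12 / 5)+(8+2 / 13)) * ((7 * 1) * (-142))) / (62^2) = -26341 / 12493 - 497 * sqrt(15) / 4805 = -2.51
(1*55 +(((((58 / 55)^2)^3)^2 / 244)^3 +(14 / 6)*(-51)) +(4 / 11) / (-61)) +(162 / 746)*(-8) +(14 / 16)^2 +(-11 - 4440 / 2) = -5596323090768154855423112426963917670459985848715452714320132947740970606087 / 2437446727633249264469490805144360141965804242528975009918212890625000000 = -2295.98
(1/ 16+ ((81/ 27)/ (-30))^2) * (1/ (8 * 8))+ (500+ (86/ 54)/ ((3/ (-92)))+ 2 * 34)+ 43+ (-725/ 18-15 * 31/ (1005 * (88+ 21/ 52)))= 333306506670451/ 638666726400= 521.88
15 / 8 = 1.88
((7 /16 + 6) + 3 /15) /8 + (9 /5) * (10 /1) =12051 /640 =18.83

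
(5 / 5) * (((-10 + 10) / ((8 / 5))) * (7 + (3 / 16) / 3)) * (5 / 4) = 0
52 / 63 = 0.83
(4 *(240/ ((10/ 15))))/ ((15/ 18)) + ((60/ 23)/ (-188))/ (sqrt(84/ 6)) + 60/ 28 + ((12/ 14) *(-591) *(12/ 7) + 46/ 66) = 1394552/ 1617 - 15 *sqrt(14)/ 15134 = 862.43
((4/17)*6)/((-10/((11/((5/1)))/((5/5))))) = -132/425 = -0.31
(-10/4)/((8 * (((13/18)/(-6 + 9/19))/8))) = 4725/247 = 19.13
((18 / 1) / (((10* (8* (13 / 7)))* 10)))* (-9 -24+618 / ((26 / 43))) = 405027 / 33800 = 11.98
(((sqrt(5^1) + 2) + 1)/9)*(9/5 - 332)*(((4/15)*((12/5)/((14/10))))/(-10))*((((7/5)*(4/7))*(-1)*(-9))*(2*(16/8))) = 211328*sqrt(5)/4375 + 633984/4375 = 252.92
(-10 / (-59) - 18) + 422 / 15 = 9118 / 885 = 10.30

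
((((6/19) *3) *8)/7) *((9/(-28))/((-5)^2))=-324/23275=-0.01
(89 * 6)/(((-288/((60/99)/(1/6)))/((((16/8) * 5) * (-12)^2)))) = -106800/11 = -9709.09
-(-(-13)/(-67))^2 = -169/4489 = -0.04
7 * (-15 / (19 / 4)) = -420 / 19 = -22.11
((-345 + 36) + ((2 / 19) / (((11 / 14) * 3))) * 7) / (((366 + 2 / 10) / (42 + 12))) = -17419230 / 382679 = -45.52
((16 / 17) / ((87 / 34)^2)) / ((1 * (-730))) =-0.00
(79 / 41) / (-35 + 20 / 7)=-553 / 9225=-0.06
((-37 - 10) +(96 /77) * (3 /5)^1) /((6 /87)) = -516403 /770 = -670.65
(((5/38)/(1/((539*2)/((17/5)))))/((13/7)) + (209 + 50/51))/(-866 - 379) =-2928098/15683265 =-0.19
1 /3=0.33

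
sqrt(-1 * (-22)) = sqrt(22) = 4.69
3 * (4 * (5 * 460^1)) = 27600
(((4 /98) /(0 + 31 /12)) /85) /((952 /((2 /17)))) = 6 /261199645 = 0.00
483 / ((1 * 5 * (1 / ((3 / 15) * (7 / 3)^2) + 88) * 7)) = 3381 / 21785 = 0.16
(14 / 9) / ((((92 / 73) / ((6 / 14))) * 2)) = 73 / 276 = 0.26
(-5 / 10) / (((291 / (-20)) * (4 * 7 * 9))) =5 / 36666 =0.00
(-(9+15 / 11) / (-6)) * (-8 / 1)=-152 / 11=-13.82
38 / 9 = 4.22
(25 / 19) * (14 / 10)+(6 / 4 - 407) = -15339 / 38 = -403.66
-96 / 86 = -48 / 43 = -1.12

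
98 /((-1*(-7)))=14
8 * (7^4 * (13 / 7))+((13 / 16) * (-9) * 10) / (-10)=570869 / 16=35679.31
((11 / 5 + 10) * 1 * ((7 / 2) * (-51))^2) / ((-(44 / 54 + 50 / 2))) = -12347559 / 820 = -15058.00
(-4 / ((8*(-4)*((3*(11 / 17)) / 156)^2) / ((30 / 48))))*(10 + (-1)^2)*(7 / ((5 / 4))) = 31080.64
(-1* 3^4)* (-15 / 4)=1215 / 4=303.75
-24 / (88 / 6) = -18 / 11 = -1.64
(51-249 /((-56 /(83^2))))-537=30145.45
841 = 841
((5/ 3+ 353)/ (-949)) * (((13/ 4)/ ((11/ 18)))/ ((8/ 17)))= -6783/ 1606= -4.22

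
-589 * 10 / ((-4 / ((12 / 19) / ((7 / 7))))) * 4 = 3720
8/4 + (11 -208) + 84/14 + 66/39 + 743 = 7224/13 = 555.69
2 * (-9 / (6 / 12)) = -36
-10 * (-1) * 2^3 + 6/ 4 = 163/ 2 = 81.50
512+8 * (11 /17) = 8792 /17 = 517.18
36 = 36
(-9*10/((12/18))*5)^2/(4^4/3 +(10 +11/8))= 10935000/2321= 4711.33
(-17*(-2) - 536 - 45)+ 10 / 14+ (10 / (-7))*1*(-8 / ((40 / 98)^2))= -16719 / 35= -477.69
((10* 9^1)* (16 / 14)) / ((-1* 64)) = -45 / 28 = -1.61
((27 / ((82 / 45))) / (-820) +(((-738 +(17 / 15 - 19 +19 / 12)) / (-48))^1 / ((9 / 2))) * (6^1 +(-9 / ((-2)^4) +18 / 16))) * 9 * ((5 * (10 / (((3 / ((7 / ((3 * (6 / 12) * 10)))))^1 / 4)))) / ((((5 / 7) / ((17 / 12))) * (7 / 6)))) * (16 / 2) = 63322186585 / 726192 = 87197.58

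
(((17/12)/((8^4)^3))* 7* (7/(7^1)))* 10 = 595/412316860416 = 0.00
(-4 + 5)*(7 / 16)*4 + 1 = 11 / 4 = 2.75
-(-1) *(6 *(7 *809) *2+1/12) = 815473/12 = 67956.08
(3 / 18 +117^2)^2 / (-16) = -6746158225 / 576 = -11712080.25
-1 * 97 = -97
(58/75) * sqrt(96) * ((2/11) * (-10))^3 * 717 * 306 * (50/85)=-5877680.01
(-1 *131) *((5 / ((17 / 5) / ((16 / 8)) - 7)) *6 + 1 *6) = -2358 / 53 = -44.49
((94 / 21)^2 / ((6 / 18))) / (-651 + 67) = -0.10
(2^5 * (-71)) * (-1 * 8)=18176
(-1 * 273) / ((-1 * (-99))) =-91 / 33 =-2.76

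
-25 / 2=-12.50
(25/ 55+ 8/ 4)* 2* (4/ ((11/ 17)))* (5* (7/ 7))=18360/ 121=151.74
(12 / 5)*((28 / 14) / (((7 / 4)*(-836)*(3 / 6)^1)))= -48 / 7315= -0.01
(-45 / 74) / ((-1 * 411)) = 0.00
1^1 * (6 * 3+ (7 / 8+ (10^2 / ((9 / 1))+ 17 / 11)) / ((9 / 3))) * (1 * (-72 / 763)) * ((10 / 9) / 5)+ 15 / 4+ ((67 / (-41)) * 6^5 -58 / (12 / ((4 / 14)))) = -67454224537 / 5309172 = -12705.22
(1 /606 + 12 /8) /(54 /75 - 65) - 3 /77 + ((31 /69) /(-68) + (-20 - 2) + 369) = 6781221356865 /19546307396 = 346.93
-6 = -6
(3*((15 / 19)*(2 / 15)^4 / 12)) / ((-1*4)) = -0.00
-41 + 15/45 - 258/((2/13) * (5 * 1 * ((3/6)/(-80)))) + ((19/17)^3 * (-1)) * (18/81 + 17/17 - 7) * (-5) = 2369279590/44217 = 53583.00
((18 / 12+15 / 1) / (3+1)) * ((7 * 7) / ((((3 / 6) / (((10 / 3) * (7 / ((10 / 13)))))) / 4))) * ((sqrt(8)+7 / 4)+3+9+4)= 98098 * sqrt(2)+3482479 / 4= 1009351.27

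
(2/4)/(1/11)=11/2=5.50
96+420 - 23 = 493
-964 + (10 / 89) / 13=-1115338 / 1157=-963.99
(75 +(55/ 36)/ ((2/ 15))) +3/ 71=86.50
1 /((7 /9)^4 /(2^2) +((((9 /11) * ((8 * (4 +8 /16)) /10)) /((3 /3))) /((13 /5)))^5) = 1569315327100092 /3071802292807151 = 0.51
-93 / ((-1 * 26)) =93 / 26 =3.58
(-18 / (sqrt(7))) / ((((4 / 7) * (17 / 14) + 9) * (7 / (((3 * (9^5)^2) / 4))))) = -94143178827 * sqrt(7) / 950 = -262188882.96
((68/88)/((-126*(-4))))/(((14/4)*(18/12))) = 17/58212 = 0.00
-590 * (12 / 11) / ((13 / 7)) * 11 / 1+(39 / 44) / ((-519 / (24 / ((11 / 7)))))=-3812.33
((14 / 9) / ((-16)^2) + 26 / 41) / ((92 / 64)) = 30239 / 67896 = 0.45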